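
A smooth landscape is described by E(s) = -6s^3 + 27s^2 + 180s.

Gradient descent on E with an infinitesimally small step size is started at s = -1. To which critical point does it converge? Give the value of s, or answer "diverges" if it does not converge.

-2

E'(s) = -18(s - 5)(s + 2), so E'(-1) = 108.
Gradient descent moves in the -E' direction, i.e. s is decreasing.
The nearest critical point in that direction is s = -2, where E'' = 126 > 0 (a local minimum). The iterate converges there.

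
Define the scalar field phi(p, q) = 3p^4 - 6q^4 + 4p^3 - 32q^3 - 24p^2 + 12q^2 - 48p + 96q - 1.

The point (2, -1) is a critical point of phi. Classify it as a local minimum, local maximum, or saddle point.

The mixed partial ∂²phi/∂p∂q is 0, so the Hessian at any point is diag(phi_pp, phi_qq) = diag(12(3p^2 + 2p - 4), 24(-3q^2 - 8q + 1)).
At (2, -1): H = diag(144, 144).
Both eigenvalues are positive, so H is positive definite: a local minimum.

local minimum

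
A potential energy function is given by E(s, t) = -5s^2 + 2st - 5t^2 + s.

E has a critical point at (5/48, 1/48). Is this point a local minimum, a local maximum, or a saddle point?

local maximum

The Hessian of E is constant: H = [[-10, 2], [2, -10]].
det(H) = (-10)·(-10) − 2² = 96.
det(H) > 0 and tr(H) = -20 < 0, so H is negative definite and the point is a local maximum.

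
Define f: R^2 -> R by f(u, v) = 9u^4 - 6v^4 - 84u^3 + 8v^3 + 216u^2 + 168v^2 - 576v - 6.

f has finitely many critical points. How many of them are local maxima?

f separates as a function of u plus a function of v, so ∇f=0 decouples.
∂f/∂u = 36u(u - 4)(u - 3) = 0 at u ∈ {0, 3, 4}; ∂f/∂v = -24(v - 3)(v - 2)(v + 4) = 0 at v ∈ {-4, 2, 3}.
The Hessian is diagonal: diag(f_uu, f_vv). Second derivatives: f_uu(0)=432, f_uu(3)=-108, f_uu(4)=144; f_vv(-4)=-1008, f_vv(2)=144, f_vv(3)=-168.
Local maxima occur where both diagonal entries negative: (3, -4), (3, 3). Count: 2.

2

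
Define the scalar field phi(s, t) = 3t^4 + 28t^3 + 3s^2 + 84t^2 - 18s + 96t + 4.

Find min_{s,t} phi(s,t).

phi(s,t) separates as P(s) + Q(t) + 4, so its minimum is min P + min Q + 4.
P'(s) = 6s - 18 vanishes at s ∈ {3}; Q'(t) = 12(t + 1)(t + 2)(t + 4) vanishes at t ∈ {-4, -2, -1}.
Local minima of P (where P''>0): P(3)=-27. Local minima of Q: Q(-4)=-64, Q(-1)=-37.
So the global minimum of phi is P(3) + Q(-4) + 4 = -27 − 64 + 4 = -87, attained at (3, -4).

-87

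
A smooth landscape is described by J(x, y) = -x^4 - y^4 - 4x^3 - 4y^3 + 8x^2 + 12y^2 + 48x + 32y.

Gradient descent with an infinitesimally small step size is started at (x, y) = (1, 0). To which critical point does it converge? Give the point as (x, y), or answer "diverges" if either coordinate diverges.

(-2, -1)

J is separable, so gradient descent decouples: x follows -∂J/∂x, y follows -∂J/∂y.
∂J/∂x = -4(x - 2)(x + 2)(x + 3); at x=1 this is 48, so x decreases.
∂J/∂y = -4(y - 2)(y + 1)(y + 4); at y=0 this is 32, so y decreases.
x converges to its nearest critical value -2 (a local min of the x-part); y converges to -1. The iterate converges to (-2, -1).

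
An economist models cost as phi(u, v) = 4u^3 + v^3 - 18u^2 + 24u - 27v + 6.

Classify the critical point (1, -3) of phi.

The mixed partial ∂²phi/∂u∂v is 0, so the Hessian at any point is diag(phi_uu, phi_vv) = diag(12(2u - 3), 6v).
At (1, -3): H = diag(-12, -18).
Both eigenvalues are negative, so H is negative definite: a local maximum.

local maximum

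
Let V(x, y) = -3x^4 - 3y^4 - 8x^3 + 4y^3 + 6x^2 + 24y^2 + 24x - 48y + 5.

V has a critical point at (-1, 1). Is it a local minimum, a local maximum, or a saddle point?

local minimum

The mixed partial ∂²V/∂x∂y is 0, so the Hessian at any point is diag(V_xx, V_yy) = diag(12(-3x^2 - 4x + 1), 12(-3y^2 + 2y + 4)).
At (-1, 1): H = diag(24, 36).
Both eigenvalues are positive, so H is positive definite: a local minimum.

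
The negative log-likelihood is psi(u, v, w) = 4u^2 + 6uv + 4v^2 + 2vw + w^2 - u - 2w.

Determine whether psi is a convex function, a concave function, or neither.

convex

psi is quadratic, so its Hessian is the constant matrix H = [[8, 6, 0], [6, 8, 2], [0, 2, 2]].
Leading principal minors: 8, 28, 24.
All positive ⇒ H ≻ 0 ⇒ convex.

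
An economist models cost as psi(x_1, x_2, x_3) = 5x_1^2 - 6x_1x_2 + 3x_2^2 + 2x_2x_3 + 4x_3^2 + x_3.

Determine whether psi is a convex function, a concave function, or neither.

convex

psi is quadratic, so its Hessian is the constant matrix H = [[10, -6, 0], [-6, 6, 2], [0, 2, 8]].
Leading principal minors: 10, 24, 152.
All positive ⇒ H ≻ 0 ⇒ convex.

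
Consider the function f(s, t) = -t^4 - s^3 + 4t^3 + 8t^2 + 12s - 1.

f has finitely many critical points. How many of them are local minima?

1

f separates as a function of s plus a function of t, so ∇f=0 decouples.
∂f/∂s = -3(s - 2)(s + 2) = 0 at s ∈ {-2, 2}; ∂f/∂t = -4t(t - 4)(t + 1) = 0 at t ∈ {-1, 0, 4}.
The Hessian is diagonal: diag(f_ss, f_tt). Second derivatives: f_ss(-2)=12, f_ss(2)=-12; f_tt(-1)=-20, f_tt(0)=16, f_tt(4)=-80.
Local minima occur where both diagonal entries positive: (-2, 0). Count: 1.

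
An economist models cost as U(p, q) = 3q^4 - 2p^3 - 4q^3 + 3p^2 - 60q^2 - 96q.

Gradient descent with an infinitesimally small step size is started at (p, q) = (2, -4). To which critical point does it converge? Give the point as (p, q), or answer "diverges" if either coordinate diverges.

U is separable, so gradient descent decouples: p follows -∂U/∂p, q follows -∂U/∂q.
∂U/∂p = -6p(p - 1); at p=2 this is -12, so p increases.
∂U/∂q = 12(q - 4)(q + 1)(q + 2); at q=-4 this is -576, so q increases.
The p-coordinate has no critical point in that direction and runs off to infinity.

diverges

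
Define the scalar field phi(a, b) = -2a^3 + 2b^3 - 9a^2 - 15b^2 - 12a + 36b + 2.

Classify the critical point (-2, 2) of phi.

The mixed partial ∂²phi/∂a∂b is 0, so the Hessian at any point is diag(phi_aa, phi_bb) = diag(-6(2a + 3), 6(2b - 5)).
At (-2, 2): H = diag(6, -6).
The eigenvalues have opposite signs, so H is indefinite: a saddle point.

saddle point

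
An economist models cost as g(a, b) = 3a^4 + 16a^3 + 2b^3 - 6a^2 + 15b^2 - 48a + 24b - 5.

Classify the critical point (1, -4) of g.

The mixed partial ∂²g/∂a∂b is 0, so the Hessian at any point is diag(g_aa, g_bb) = diag(12(3a^2 + 8a - 1), 6(2b + 5)).
At (1, -4): H = diag(120, -18).
The eigenvalues have opposite signs, so H is indefinite: a saddle point.

saddle point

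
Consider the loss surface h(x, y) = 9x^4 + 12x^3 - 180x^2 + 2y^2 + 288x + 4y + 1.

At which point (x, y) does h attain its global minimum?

h(x,y) separates as P(x) + Q(y) + 1, so its minimum is min P + min Q + 1.
P'(x) = 36(x - 2)(x - 1)(x + 4) vanishes at x ∈ {-4, 1, 2}; Q'(y) = 4y + 4 vanishes at y ∈ {-1}.
Local minima of P (where P''>0): P(-4)=-2496, P(2)=96. Local minima of Q: Q(-1)=-2.
So the global minimum of h is P(-4) + Q(-1) + 1 = -2496 − 2 + 1 = -2497, attained at (-4, -1).

(-4, -1)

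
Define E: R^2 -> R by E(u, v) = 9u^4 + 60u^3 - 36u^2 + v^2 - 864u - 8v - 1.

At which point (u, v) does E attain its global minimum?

(2, 4)

E(u,v) separates as P(u) + Q(v) − 1, so its minimum is min P + min Q − 1.
P'(u) = 36(u - 2)(u + 3)(u + 4) vanishes at u ∈ {-4, -3, 2}; Q'(v) = 2v - 8 vanishes at v ∈ {4}.
Local minima of P (where P''>0): P(-4)=1344, P(2)=-1248. Local minima of Q: Q(4)=-16.
So the global minimum of E is P(2) + Q(4) − 1 = -1248 − 16 − 1 = -1265, attained at (2, 4).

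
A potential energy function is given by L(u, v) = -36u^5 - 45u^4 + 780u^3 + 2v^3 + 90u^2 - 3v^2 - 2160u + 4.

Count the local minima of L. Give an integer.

L separates as a function of u plus a function of v, so ∇L=0 decouples.
∂L/∂u = -180(u - 3)(u - 1)(u + 1)(u + 4) = 0 at u ∈ {-4, -1, 1, 3}; ∂L/∂v = 6v(v - 1) = 0 at v ∈ {0, 1}.
The Hessian is diagonal: diag(L_uu, L_vv). Second derivatives: L_uu(-4)=18900, L_uu(-1)=-4320, L_uu(1)=3600, L_uu(3)=-10080; L_vv(0)=-6, L_vv(1)=6.
Local minima occur where both diagonal entries positive: (-4, 1), (1, 1). Count: 2.

2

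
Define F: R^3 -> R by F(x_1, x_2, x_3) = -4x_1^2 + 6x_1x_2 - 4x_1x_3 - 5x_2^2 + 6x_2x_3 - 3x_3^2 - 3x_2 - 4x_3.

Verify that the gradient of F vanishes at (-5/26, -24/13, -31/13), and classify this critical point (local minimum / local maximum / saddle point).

∇F = (-8x_1 + 6x_2 - 4x_3, 6x_1 - 10x_2 + 6x_3 - 3, -4x_1 + 6x_2 - 6x_3 - 4); substituting (-5/26, -24/13, -31/13) gives ∇F = (0, 0, 0), so (-5/26, -24/13, -31/13) is indeed a critical point.
The Hessian is constant: H = [[-8, 6, -4], [6, -10, 6], [-4, 6, -6]].
Leading principal minors: Δ₁ = -8, Δ₂ = 44, Δ₃ = -104.
The minors alternate sign starting negative (−, +, −), so H is negative definite: a local maximum.

local maximum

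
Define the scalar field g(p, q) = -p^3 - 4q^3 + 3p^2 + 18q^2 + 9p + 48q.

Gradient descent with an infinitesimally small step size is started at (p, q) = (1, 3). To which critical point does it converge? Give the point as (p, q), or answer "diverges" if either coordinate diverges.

(-1, -1)

g is separable, so gradient descent decouples: p follows -∂g/∂p, q follows -∂g/∂q.
∂g/∂p = -3(p - 3)(p + 1); at p=1 this is 12, so p decreases.
∂g/∂q = -12(q - 4)(q + 1); at q=3 this is 48, so q decreases.
p converges to its nearest critical value -1 (a local min of the p-part); q converges to -1. The iterate converges to (-1, -1).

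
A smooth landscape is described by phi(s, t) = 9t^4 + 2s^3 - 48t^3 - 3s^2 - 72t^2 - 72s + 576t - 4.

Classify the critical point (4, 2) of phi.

The mixed partial ∂²phi/∂s∂t is 0, so the Hessian at any point is diag(phi_ss, phi_tt) = diag(6(2s - 1), 36(3t^2 - 8t - 4)).
At (4, 2): H = diag(42, -288).
The eigenvalues have opposite signs, so H is indefinite: a saddle point.

saddle point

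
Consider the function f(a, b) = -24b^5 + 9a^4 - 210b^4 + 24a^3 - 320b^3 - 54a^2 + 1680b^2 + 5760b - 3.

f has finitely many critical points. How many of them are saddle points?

6

f separates as a function of a plus a function of b, so ∇f=0 decouples.
∂f/∂a = 36a(a - 1)(a + 3) = 0 at a ∈ {-3, 0, 1}; ∂f/∂b = -120(b - 2)(b + 2)(b + 3)(b + 4) = 0 at b ∈ {-4, -3, -2, 2}.
The Hessian is diagonal: diag(f_aa, f_bb). Second derivatives: f_aa(-3)=432, f_aa(0)=-108, f_aa(1)=144; f_bb(-4)=1440, f_bb(-3)=-600, f_bb(-2)=960, f_bb(2)=-14400.
Saddle points occur where the two diagonal entries have opposite signs: (-3, -3), (-3, 2), (0, -4), (0, -2), (1, -3), (1, 2). Count: 6.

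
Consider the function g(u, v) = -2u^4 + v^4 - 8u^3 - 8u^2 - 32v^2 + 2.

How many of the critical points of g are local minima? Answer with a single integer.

2

g separates as a function of u plus a function of v, so ∇g=0 decouples.
∂g/∂u = -8u(u + 1)(u + 2) = 0 at u ∈ {-2, -1, 0}; ∂g/∂v = 4v(v - 4)(v + 4) = 0 at v ∈ {-4, 0, 4}.
The Hessian is diagonal: diag(g_uu, g_vv). Second derivatives: g_uu(-2)=-16, g_uu(-1)=8, g_uu(0)=-16; g_vv(-4)=128, g_vv(0)=-64, g_vv(4)=128.
Local minima occur where both diagonal entries positive: (-1, -4), (-1, 4). Count: 2.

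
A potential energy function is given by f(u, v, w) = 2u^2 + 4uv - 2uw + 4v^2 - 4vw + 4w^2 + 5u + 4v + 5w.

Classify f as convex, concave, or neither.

convex

f is quadratic, so its Hessian is the constant matrix H = [[4, 4, -2], [4, 8, -4], [-2, -4, 8]].
Leading principal minors: 4, 16, 96.
All positive ⇒ H ≻ 0 ⇒ convex.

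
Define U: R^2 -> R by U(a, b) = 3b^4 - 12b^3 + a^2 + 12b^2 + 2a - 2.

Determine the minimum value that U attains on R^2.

U(a,b) separates as P(a) + Q(b) − 2, so its minimum is min P + min Q − 2.
P'(a) = 2a + 2 vanishes at a ∈ {-1}; Q'(b) = 12b(b - 2)(b - 1) vanishes at b ∈ {0, 1, 2}.
Local minima of P (where P''>0): P(-1)=-1. Local minima of Q: Q(0)=0, Q(2)=0.
So the global minimum of U is P(-1) + Q(0) − 2 = -1 + 0 − 2 = -3, attained at (-1, 0).

-3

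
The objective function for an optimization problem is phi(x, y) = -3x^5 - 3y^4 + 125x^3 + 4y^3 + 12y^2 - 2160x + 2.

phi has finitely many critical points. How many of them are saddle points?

6

phi separates as a function of x plus a function of y, so ∇phi=0 decouples.
∂phi/∂x = -15(x - 4)(x - 3)(x + 3)(x + 4) = 0 at x ∈ {-4, -3, 3, 4}; ∂phi/∂y = -12y(y - 2)(y + 1) = 0 at y ∈ {-1, 0, 2}.
The Hessian is diagonal: diag(phi_xx, phi_yy). Second derivatives: phi_xx(-4)=840, phi_xx(-3)=-630, phi_xx(3)=630, phi_xx(4)=-840; phi_yy(-1)=-36, phi_yy(0)=24, phi_yy(2)=-72.
Saddle points occur where the two diagonal entries have opposite signs: (-4, -1), (-4, 2), (-3, 0), (3, -1), (3, 2), (4, 0). Count: 6.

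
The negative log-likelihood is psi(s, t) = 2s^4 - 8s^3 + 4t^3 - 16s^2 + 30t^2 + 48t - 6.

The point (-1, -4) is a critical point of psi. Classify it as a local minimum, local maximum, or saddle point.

saddle point

The mixed partial ∂²psi/∂s∂t is 0, so the Hessian at any point is diag(psi_ss, psi_tt) = diag(8(3s^2 - 6s - 4), 12(2t + 5)).
At (-1, -4): H = diag(40, -36).
The eigenvalues have opposite signs, so H is indefinite: a saddle point.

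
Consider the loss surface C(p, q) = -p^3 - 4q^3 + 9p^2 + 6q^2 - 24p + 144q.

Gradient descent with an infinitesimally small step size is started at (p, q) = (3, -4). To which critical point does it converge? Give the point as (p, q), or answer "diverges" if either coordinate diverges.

(2, -3)

C is separable, so gradient descent decouples: p follows -∂C/∂p, q follows -∂C/∂q.
∂C/∂p = -3(p - 4)(p - 2); at p=3 this is 3, so p decreases.
∂C/∂q = -12(q - 4)(q + 3); at q=-4 this is -96, so q increases.
p converges to its nearest critical value 2 (a local min of the p-part); q converges to -3. The iterate converges to (2, -3).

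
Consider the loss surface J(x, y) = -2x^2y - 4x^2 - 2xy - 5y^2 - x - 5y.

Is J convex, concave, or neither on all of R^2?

The term -2x^2y is cubic, so the Hessian is not constant.
∂²J/∂x² = -4y - 8, which takes both signs as y varies (negative for sufficiently large y). A diagonal entry of the Hessian changing sign means the Hessian is neither positive- nor negative-semidefinite on all of R^2.

neither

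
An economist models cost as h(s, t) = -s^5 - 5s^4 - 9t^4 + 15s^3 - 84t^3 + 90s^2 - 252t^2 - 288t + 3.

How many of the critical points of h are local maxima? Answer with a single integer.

4

h separates as a function of s plus a function of t, so ∇h=0 decouples.
∂h/∂s = -5s(s - 3)(s + 3)(s + 4) = 0 at s ∈ {-4, -3, 0, 3}; ∂h/∂t = -36(t + 1)(t + 2)(t + 4) = 0 at t ∈ {-4, -2, -1}.
The Hessian is diagonal: diag(h_ss, h_tt). Second derivatives: h_ss(-4)=140, h_ss(-3)=-90, h_ss(0)=180, h_ss(3)=-630; h_tt(-4)=-216, h_tt(-2)=72, h_tt(-1)=-108.
Local maxima occur where both diagonal entries negative: (-3, -4), (-3, -1), (3, -4), (3, -1). Count: 4.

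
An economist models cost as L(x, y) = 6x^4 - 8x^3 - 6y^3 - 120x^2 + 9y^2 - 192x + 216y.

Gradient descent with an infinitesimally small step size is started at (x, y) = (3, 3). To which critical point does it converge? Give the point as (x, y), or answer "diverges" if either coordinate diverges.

L is separable, so gradient descent decouples: x follows -∂L/∂x, y follows -∂L/∂y.
∂L/∂x = 24(x - 4)(x + 1)(x + 2); at x=3 this is -480, so x increases.
∂L/∂y = -18(y - 4)(y + 3); at y=3 this is 108, so y decreases.
x converges to its nearest critical value 4 (a local min of the x-part); y converges to -3. The iterate converges to (4, -3).

(4, -3)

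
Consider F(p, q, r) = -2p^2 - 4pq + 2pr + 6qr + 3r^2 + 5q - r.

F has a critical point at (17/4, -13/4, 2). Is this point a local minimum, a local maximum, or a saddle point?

saddle point

The Hessian is constant: H = [[-4, -4, 2], [-4, 0, 6], [2, 6, 6]].
Leading principal minors: Δ₁ = -4, Δ₂ = -16, Δ₃ = -48.
The minors fit neither the all-positive nor the alternating-sign pattern, so H is indefinite: a saddle point.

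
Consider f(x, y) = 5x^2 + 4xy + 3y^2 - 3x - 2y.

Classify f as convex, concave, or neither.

f is quadratic, so its Hessian is the constant matrix H = [[10, 4], [4, 6]].
det(H) = 44, tr(H) = 16.
det(H) > 0 and tr(H) > 0, so H is positive definite everywhere: convex.

convex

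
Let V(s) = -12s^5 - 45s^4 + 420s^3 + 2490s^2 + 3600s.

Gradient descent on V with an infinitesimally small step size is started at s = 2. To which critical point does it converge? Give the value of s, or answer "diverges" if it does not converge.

-1

V'(s) = -60(s - 5)(s + 1)(s + 3)(s + 4), so V'(2) = 16200.
Gradient descent moves in the -V' direction, i.e. s is decreasing.
The nearest critical point in that direction is s = -1, where V'' = 2160 > 0 (a local minimum). The iterate converges there.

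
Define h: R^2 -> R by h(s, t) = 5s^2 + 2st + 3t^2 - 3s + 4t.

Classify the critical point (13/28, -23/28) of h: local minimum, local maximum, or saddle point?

The Hessian of h is constant: H = [[10, 2], [2, 6]].
det(H) = 10·6 − 2² = 56.
det(H) > 0 and tr(H) = 16 > 0, so H is positive definite and the point is a local minimum.

local minimum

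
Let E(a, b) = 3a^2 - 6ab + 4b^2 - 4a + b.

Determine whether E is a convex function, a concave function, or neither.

convex

E is quadratic, so its Hessian is the constant matrix H = [[6, -6], [-6, 8]].
det(H) = 12, tr(H) = 14.
det(H) > 0 and tr(H) > 0, so H is positive definite everywhere: convex.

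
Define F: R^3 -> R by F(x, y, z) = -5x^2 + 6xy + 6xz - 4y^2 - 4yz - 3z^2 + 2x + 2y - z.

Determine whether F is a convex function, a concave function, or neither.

F is quadratic, so its Hessian is the constant matrix H = [[-10, 6, 6], [6, -8, -4], [6, -4, -6]].
Leading principal minors: -10, 44, -104.
Signs alternate −, +, − ⇒ H ≺ 0 ⇒ concave.

concave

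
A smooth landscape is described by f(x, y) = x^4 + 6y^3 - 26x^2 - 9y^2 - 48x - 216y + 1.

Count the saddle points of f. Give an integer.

f separates as a function of x plus a function of y, so ∇f=0 decouples.
∂f/∂x = 4(x - 4)(x + 1)(x + 3) = 0 at x ∈ {-3, -1, 4}; ∂f/∂y = 18(y - 4)(y + 3) = 0 at y ∈ {-3, 4}.
The Hessian is diagonal: diag(f_xx, f_yy). Second derivatives: f_xx(-3)=56, f_xx(-1)=-40, f_xx(4)=140; f_yy(-3)=-126, f_yy(4)=126.
Saddle points occur where the two diagonal entries have opposite signs: (-3, -3), (-1, 4), (4, -3). Count: 3.

3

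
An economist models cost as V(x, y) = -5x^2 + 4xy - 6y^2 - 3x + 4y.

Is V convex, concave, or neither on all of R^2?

V is quadratic, so its Hessian is the constant matrix H = [[-10, 4], [4, -12]].
det(H) = 104, tr(H) = -22.
det(H) > 0 and tr(H) < 0, so H is negative definite everywhere: concave.

concave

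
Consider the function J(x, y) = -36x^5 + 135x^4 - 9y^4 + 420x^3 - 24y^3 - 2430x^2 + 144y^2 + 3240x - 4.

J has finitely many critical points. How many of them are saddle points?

6

J separates as a function of x plus a function of y, so ∇J=0 decouples.
∂J/∂x = -180(x - 3)(x - 2)(x - 1)(x + 3) = 0 at x ∈ {-3, 1, 2, 3}; ∂J/∂y = -36y(y - 2)(y + 4) = 0 at y ∈ {-4, 0, 2}.
The Hessian is diagonal: diag(J_xx, J_yy). Second derivatives: J_xx(-3)=21600, J_xx(1)=-1440, J_xx(2)=900, J_xx(3)=-2160; J_yy(-4)=-864, J_yy(0)=288, J_yy(2)=-432.
Saddle points occur where the two diagonal entries have opposite signs: (-3, -4), (-3, 2), (1, 0), (2, -4), (2, 2), (3, 0). Count: 6.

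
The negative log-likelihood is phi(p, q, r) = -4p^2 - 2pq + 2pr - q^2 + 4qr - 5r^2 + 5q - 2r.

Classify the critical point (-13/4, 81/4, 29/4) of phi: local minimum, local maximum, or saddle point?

local maximum

The Hessian is constant: H = [[-8, -2, 2], [-2, -2, 4], [2, 4, -10]].
Leading principal minors: Δ₁ = -8, Δ₂ = 12, Δ₃ = -16.
The minors alternate sign starting negative (−, +, −), so H is negative definite: a local maximum.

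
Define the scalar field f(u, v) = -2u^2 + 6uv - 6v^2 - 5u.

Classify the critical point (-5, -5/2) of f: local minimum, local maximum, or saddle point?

The Hessian of f is constant: H = [[-4, 6], [6, -12]].
det(H) = (-4)·(-12) − 6² = 12.
det(H) > 0 and tr(H) = -16 < 0, so H is negative definite and the point is a local maximum.

local maximum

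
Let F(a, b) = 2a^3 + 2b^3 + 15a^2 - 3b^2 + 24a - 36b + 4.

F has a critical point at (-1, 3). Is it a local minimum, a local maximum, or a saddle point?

local minimum

The mixed partial ∂²F/∂a∂b is 0, so the Hessian at any point is diag(F_aa, F_bb) = diag(6(2a + 5), 6(2b - 1)).
At (-1, 3): H = diag(18, 30).
Both eigenvalues are positive, so H is positive definite: a local minimum.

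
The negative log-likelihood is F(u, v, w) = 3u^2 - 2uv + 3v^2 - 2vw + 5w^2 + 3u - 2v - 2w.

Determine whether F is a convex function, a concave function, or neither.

F is quadratic, so its Hessian is the constant matrix H = [[6, -2, 0], [-2, 6, -2], [0, -2, 10]].
Leading principal minors: 6, 32, 296.
All positive ⇒ H ≻ 0 ⇒ convex.

convex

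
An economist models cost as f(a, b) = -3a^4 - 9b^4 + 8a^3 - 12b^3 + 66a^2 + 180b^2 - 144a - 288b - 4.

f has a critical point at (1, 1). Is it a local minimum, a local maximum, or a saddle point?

The mixed partial ∂²f/∂a∂b is 0, so the Hessian at any point is diag(f_aa, f_bb) = diag(12(-3a^2 + 4a + 11), 36(-3b^2 - 2b + 10)).
At (1, 1): H = diag(144, 180).
Both eigenvalues are positive, so H is positive definite: a local minimum.

local minimum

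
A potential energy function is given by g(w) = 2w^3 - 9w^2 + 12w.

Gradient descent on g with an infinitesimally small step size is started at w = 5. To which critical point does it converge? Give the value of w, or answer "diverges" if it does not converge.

g'(w) = 6(w - 2)(w - 1), so g'(5) = 72.
Gradient descent moves in the -g' direction, i.e. w is decreasing.
The nearest critical point in that direction is w = 2, where g'' = 6 > 0 (a local minimum). The iterate converges there.

2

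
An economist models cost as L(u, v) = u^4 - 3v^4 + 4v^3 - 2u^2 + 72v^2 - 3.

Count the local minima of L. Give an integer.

2

L separates as a function of u plus a function of v, so ∇L=0 decouples.
∂L/∂u = 4u(u - 1)(u + 1) = 0 at u ∈ {-1, 0, 1}; ∂L/∂v = -12v(v - 4)(v + 3) = 0 at v ∈ {-3, 0, 4}.
The Hessian is diagonal: diag(L_uu, L_vv). Second derivatives: L_uu(-1)=8, L_uu(0)=-4, L_uu(1)=8; L_vv(-3)=-252, L_vv(0)=144, L_vv(4)=-336.
Local minima occur where both diagonal entries positive: (-1, 0), (1, 0). Count: 2.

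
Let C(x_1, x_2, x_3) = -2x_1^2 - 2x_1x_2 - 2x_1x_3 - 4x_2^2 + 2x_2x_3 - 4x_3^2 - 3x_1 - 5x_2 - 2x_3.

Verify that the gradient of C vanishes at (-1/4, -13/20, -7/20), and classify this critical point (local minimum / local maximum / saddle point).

∇C = (-4x_1 - 2x_2 - 2x_3 - 3, -2x_1 - 8x_2 + 2x_3 - 5, -2x_1 + 2x_2 - 8x_3 - 2); substituting (-1/4, -13/20, -7/20) gives ∇C = (0, 0, 0), so (-1/4, -13/20, -7/20) is indeed a critical point.
The Hessian is constant: H = [[-4, -2, -2], [-2, -8, 2], [-2, 2, -8]].
Leading principal minors: Δ₁ = -4, Δ₂ = 28, Δ₃ = -160.
The minors alternate sign starting negative (−, +, −), so H is negative definite: a local maximum.

local maximum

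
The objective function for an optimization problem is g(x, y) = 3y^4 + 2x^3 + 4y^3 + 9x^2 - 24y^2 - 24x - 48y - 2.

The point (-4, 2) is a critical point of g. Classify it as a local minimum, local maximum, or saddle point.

The mixed partial ∂²g/∂x∂y is 0, so the Hessian at any point is diag(g_xx, g_yy) = diag(6(2x + 3), 12(3y^2 + 2y - 4)).
At (-4, 2): H = diag(-30, 144).
The eigenvalues have opposite signs, so H is indefinite: a saddle point.

saddle point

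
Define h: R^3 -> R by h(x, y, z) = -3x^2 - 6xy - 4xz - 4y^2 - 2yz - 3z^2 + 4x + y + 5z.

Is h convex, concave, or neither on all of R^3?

concave

h is quadratic, so its Hessian is the constant matrix H = [[-6, -6, -4], [-6, -8, -2], [-4, -2, -6]].
Leading principal minors: -6, 12, -16.
Signs alternate −, +, − ⇒ H ≺ 0 ⇒ concave.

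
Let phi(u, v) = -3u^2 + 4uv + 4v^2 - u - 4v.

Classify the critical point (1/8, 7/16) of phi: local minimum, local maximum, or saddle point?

saddle point

The Hessian of phi is constant: H = [[-6, 4], [4, 8]].
det(H) = (-6)·8 − 4² = -64.
Since det(H) < 0, H is indefinite and the critical point is a saddle point.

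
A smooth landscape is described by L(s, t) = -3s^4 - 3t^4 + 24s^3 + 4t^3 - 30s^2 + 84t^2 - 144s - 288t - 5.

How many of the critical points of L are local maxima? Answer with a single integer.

L separates as a function of s plus a function of t, so ∇L=0 decouples.
∂L/∂s = -12(s - 4)(s - 3)(s + 1) = 0 at s ∈ {-1, 3, 4}; ∂L/∂t = -12(t - 3)(t - 2)(t + 4) = 0 at t ∈ {-4, 2, 3}.
The Hessian is diagonal: diag(L_ss, L_tt). Second derivatives: L_ss(-1)=-240, L_ss(3)=48, L_ss(4)=-60; L_tt(-4)=-504, L_tt(2)=72, L_tt(3)=-84.
Local maxima occur where both diagonal entries negative: (-1, -4), (-1, 3), (4, -4), (4, 3). Count: 4.

4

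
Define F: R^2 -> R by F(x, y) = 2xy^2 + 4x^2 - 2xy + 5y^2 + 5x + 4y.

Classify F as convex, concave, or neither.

The term 2xy^2 is cubic, so the Hessian is not constant.
∂²F/∂y² = 4x + 10, which takes both signs as x varies (negative for sufficiently negative x). A diagonal entry of the Hessian changing sign means the Hessian is neither positive- nor negative-semidefinite on all of R^2.

neither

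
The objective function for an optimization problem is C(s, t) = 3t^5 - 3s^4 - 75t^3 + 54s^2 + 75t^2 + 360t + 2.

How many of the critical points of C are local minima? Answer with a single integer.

2

C separates as a function of s plus a function of t, so ∇C=0 decouples.
∂C/∂s = -12s(s - 3)(s + 3) = 0 at s ∈ {-3, 0, 3}; ∂C/∂t = 15(t - 3)(t - 2)(t + 1)(t + 4) = 0 at t ∈ {-4, -1, 2, 3}.
The Hessian is diagonal: diag(C_ss, C_tt). Second derivatives: C_ss(-3)=-216, C_ss(0)=108, C_ss(3)=-216; C_tt(-4)=-1890, C_tt(-1)=540, C_tt(2)=-270, C_tt(3)=420.
Local minima occur where both diagonal entries positive: (0, -1), (0, 3). Count: 2.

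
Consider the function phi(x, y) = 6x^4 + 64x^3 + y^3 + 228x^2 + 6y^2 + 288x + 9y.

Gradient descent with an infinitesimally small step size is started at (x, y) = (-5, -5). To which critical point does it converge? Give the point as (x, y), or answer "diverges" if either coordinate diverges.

phi is separable, so gradient descent decouples: x follows -∂phi/∂x, y follows -∂phi/∂y.
∂phi/∂x = 24(x + 1)(x + 3)(x + 4); at x=-5 this is -192, so x increases.
∂phi/∂y = 3(y + 1)(y + 3); at y=-5 this is 24, so y decreases.
The y-coordinate has no critical point in that direction and runs off to infinity.

diverges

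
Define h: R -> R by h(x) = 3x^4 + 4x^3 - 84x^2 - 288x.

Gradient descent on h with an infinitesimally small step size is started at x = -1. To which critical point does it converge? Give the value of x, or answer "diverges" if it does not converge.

4

h'(x) = 12(x - 4)(x + 2)(x + 3), so h'(-1) = -120.
Gradient descent moves in the -h' direction, i.e. x is increasing.
The nearest critical point in that direction is x = 4, where h'' = 504 > 0 (a local minimum). The iterate converges there.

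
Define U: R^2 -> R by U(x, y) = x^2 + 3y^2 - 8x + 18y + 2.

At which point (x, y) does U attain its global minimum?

(4, -3)

U(x,y) separates as P(x) + Q(y) + 2, so its minimum is min P + min Q + 2.
P'(x) = 2x - 8 vanishes at x ∈ {4}; Q'(y) = 6y + 18 vanishes at y ∈ {-3}.
Local minima of P (where P''>0): P(4)=-16. Local minima of Q: Q(-3)=-27.
So the global minimum of U is P(4) + Q(-3) + 2 = -16 − 27 + 2 = -41, attained at (4, -3).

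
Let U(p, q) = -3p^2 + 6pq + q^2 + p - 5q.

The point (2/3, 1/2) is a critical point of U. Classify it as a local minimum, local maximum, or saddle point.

saddle point

The Hessian of U is constant: H = [[-6, 6], [6, 2]].
det(H) = (-6)·2 − 6² = -48.
Since det(H) < 0, H is indefinite and the critical point is a saddle point.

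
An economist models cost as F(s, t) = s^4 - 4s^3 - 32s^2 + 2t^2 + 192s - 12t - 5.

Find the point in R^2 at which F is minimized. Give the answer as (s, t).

(-4, 3)

F(s,t) separates as P(s) + Q(t) − 5, so its minimum is min P + min Q − 5.
P'(s) = 4(s - 4)(s - 3)(s + 4) vanishes at s ∈ {-4, 3, 4}; Q'(t) = 4(t - 3) vanishes at t ∈ {3}.
Local minima of P (where P''>0): P(-4)=-768, P(4)=256. Local minima of Q: Q(3)=-18.
So the global minimum of F is P(-4) + Q(3) − 5 = -768 − 18 − 5 = -791, attained at (-4, 3).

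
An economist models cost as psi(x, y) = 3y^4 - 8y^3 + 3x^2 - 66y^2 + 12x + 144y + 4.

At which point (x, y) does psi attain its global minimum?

psi(x,y) separates as P(x) + Q(y) + 4, so its minimum is min P + min Q + 4.
P'(x) = 6x + 12 vanishes at x ∈ {-2}; Q'(y) = 12(y - 4)(y - 1)(y + 3) vanishes at y ∈ {-3, 1, 4}.
Local minima of P (where P''>0): P(-2)=-12. Local minima of Q: Q(-3)=-567, Q(4)=-224.
So the global minimum of psi is P(-2) + Q(-3) + 4 = -12 − 567 + 4 = -575, attained at (-2, -3).

(-2, -3)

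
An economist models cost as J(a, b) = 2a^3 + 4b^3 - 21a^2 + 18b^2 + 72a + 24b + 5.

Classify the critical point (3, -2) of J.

local maximum

The mixed partial ∂²J/∂a∂b is 0, so the Hessian at any point is diag(J_aa, J_bb) = diag(6(2a - 7), 12(2b + 3)).
At (3, -2): H = diag(-6, -12).
Both eigenvalues are negative, so H is negative definite: a local maximum.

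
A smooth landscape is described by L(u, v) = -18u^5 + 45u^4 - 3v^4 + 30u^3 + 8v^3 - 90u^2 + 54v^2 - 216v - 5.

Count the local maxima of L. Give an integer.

L separates as a function of u plus a function of v, so ∇L=0 decouples.
∂L/∂u = -90u(u - 2)(u - 1)(u + 1) = 0 at u ∈ {-1, 0, 1, 2}; ∂L/∂v = -12(v - 3)(v - 2)(v + 3) = 0 at v ∈ {-3, 2, 3}.
The Hessian is diagonal: diag(L_uu, L_vv). Second derivatives: L_uu(-1)=540, L_uu(0)=-180, L_uu(1)=180, L_uu(2)=-540; L_vv(-3)=-360, L_vv(2)=60, L_vv(3)=-72.
Local maxima occur where both diagonal entries negative: (0, -3), (0, 3), (2, -3), (2, 3). Count: 4.

4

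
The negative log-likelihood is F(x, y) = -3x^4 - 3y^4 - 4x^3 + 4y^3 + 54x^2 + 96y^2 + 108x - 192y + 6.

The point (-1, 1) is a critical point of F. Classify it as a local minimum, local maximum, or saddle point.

The mixed partial ∂²F/∂x∂y is 0, so the Hessian at any point is diag(F_xx, F_yy) = diag(12(-3x^2 - 2x + 9), 12(-3y^2 + 2y + 16)).
At (-1, 1): H = diag(96, 180).
Both eigenvalues are positive, so H is positive definite: a local minimum.

local minimum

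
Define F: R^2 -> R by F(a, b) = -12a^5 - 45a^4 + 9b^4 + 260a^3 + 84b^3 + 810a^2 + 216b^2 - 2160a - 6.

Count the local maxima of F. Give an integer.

2

F separates as a function of a plus a function of b, so ∇F=0 decouples.
∂F/∂a = -60(a - 3)(a - 1)(a + 3)(a + 4) = 0 at a ∈ {-4, -3, 1, 3}; ∂F/∂b = 36b(b + 3)(b + 4) = 0 at b ∈ {-4, -3, 0}.
The Hessian is diagonal: diag(F_aa, F_bb). Second derivatives: F_aa(-4)=2100, F_aa(-3)=-1440, F_aa(1)=2400, F_aa(3)=-5040; F_bb(-4)=144, F_bb(-3)=-108, F_bb(0)=432.
Local maxima occur where both diagonal entries negative: (-3, -3), (3, -3). Count: 2.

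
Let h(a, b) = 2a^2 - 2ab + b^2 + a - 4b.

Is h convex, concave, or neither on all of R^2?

h is quadratic, so its Hessian is the constant matrix H = [[4, -2], [-2, 2]].
det(H) = 4, tr(H) = 6.
det(H) > 0 and tr(H) > 0, so H is positive definite everywhere: convex.

convex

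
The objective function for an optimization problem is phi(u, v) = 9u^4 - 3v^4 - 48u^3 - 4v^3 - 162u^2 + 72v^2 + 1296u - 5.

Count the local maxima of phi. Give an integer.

phi separates as a function of u plus a function of v, so ∇phi=0 decouples.
∂phi/∂u = 36(u - 4)(u - 3)(u + 3) = 0 at u ∈ {-3, 3, 4}; ∂phi/∂v = -12v(v - 3)(v + 4) = 0 at v ∈ {-4, 0, 3}.
The Hessian is diagonal: diag(phi_uu, phi_vv). Second derivatives: phi_uu(-3)=1512, phi_uu(3)=-216, phi_uu(4)=252; phi_vv(-4)=-336, phi_vv(0)=144, phi_vv(3)=-252.
Local maxima occur where both diagonal entries negative: (3, -4), (3, 3). Count: 2.

2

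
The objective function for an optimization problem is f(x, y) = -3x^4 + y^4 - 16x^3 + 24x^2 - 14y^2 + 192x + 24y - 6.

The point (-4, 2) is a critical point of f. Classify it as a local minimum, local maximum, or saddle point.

The mixed partial ∂²f/∂x∂y is 0, so the Hessian at any point is diag(f_xx, f_yy) = diag(12(-3x^2 - 8x + 4), 4(3y^2 - 7)).
At (-4, 2): H = diag(-144, 20).
The eigenvalues have opposite signs, so H is indefinite: a saddle point.

saddle point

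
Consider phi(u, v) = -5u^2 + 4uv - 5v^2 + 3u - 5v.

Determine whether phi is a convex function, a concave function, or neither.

phi is quadratic, so its Hessian is the constant matrix H = [[-10, 4], [4, -10]].
det(H) = 84, tr(H) = -20.
det(H) > 0 and tr(H) < 0, so H is negative definite everywhere: concave.

concave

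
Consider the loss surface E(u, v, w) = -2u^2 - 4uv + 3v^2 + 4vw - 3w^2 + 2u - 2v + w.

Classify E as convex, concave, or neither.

E is quadratic, so its Hessian is the constant matrix H = [[-4, -4, 0], [-4, 6, 4], [0, 4, -6]].
Leading principal minors: -4, -40, 304.
Neither pattern holds ⇒ H is indefinite ⇒ neither convex nor concave.

neither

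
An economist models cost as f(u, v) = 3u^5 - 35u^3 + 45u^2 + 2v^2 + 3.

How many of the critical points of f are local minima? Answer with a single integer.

2

f separates as a function of u plus a function of v, so ∇f=0 decouples.
∂f/∂u = 15u(u - 2)(u - 1)(u + 3) = 0 at u ∈ {-3, 0, 1, 2}; ∂f/∂v = 4v = 0 at v ∈ {0}.
The Hessian is diagonal: diag(f_uu, f_vv). Second derivatives: f_uu(-3)=-900, f_uu(0)=90, f_uu(1)=-60, f_uu(2)=150; f_vv(0)=4.
Local minima occur where both diagonal entries positive: (0, 0), (2, 0). Count: 2.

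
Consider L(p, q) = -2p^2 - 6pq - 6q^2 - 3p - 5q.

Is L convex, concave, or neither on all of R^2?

L is quadratic, so its Hessian is the constant matrix H = [[-4, -6], [-6, -12]].
det(H) = 12, tr(H) = -16.
det(H) > 0 and tr(H) < 0, so H is negative definite everywhere: concave.

concave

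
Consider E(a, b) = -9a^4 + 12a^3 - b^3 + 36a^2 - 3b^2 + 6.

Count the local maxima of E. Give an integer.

E separates as a function of a plus a function of b, so ∇E=0 decouples.
∂E/∂a = -36a(a - 2)(a + 1) = 0 at a ∈ {-1, 0, 2}; ∂E/∂b = -3b(b + 2) = 0 at b ∈ {-2, 0}.
The Hessian is diagonal: diag(E_aa, E_bb). Second derivatives: E_aa(-1)=-108, E_aa(0)=72, E_aa(2)=-216; E_bb(-2)=6, E_bb(0)=-6.
Local maxima occur where both diagonal entries negative: (-1, 0), (2, 0). Count: 2.

2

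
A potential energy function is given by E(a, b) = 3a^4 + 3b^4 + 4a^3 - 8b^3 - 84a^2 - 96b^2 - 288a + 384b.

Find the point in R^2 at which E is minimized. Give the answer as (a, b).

E(a,b) separates as P(a) + Q(b), so its minimum is min P + min Q.
P'(a) = 12(a - 4)(a + 2)(a + 3) vanishes at a ∈ {-3, -2, 4}; Q'(b) = 12(b - 4)(b - 2)(b + 4) vanishes at b ∈ {-4, 2, 4}.
Local minima of P (where P''>0): P(-3)=243, P(4)=-1472. Local minima of Q: Q(-4)=-1792, Q(4)=256.
So the global minimum of E is P(4) + Q(-4) = -1472 − 1792 = -3264, attained at (4, -4).

(4, -4)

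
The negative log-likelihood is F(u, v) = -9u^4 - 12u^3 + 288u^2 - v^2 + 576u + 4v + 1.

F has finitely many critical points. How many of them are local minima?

0

F separates as a function of u plus a function of v, so ∇F=0 decouples.
∂F/∂u = -36(u - 4)(u + 1)(u + 4) = 0 at u ∈ {-4, -1, 4}; ∂F/∂v = -2(v - 2) = 0 at v ∈ {2}.
The Hessian is diagonal: diag(F_uu, F_vv). Second derivatives: F_uu(-4)=-864, F_uu(-1)=540, F_uu(4)=-1440; F_vv(2)=-2.
Local minima occur where both diagonal entries positive: none. Count: 0.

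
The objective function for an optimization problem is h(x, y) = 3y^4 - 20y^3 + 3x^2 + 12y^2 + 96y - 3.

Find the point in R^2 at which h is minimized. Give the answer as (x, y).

h(x,y) separates as P(x) + Q(y) − 3, so its minimum is min P + min Q − 3.
P'(x) = 6x vanishes at x ∈ {0}; Q'(y) = 12(y - 4)(y - 2)(y + 1) vanishes at y ∈ {-1, 2, 4}.
Local minima of P (where P''>0): P(0)=0. Local minima of Q: Q(-1)=-61, Q(4)=64.
So the global minimum of h is P(0) + Q(-1) − 3 = 0 − 61 − 3 = -64, attained at (0, -1).

(0, -1)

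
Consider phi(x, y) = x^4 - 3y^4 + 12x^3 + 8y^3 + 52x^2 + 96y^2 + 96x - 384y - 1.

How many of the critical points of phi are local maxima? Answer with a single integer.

2

phi separates as a function of x plus a function of y, so ∇phi=0 decouples.
∂phi/∂x = 4(x + 2)(x + 3)(x + 4) = 0 at x ∈ {-4, -3, -2}; ∂phi/∂y = -12(y - 4)(y - 2)(y + 4) = 0 at y ∈ {-4, 2, 4}.
The Hessian is diagonal: diag(phi_xx, phi_yy). Second derivatives: phi_xx(-4)=8, phi_xx(-3)=-4, phi_xx(-2)=8; phi_yy(-4)=-576, phi_yy(2)=144, phi_yy(4)=-192.
Local maxima occur where both diagonal entries negative: (-3, -4), (-3, 4). Count: 2.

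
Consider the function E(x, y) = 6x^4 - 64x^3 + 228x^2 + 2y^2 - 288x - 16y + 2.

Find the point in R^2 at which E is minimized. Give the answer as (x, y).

E(x,y) separates as P(x) + Q(y) + 2, so its minimum is min P + min Q + 2.
P'(x) = 24(x - 4)(x - 3)(x - 1) vanishes at x ∈ {1, 3, 4}; Q'(y) = 4y - 16 vanishes at y ∈ {4}.
Local minima of P (where P''>0): P(1)=-118, P(4)=-64. Local minima of Q: Q(4)=-32.
So the global minimum of E is P(1) + Q(4) + 2 = -118 − 32 + 2 = -148, attained at (1, 4).

(1, 4)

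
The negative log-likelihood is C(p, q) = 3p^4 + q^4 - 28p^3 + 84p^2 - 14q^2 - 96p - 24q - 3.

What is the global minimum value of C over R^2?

C(p,q) separates as A(p) + B(q) − 3, so its minimum is min A + min B − 3.
A'(p) = 12(p - 4)(p - 2)(p - 1) vanishes at p ∈ {1, 2, 4}; B'(q) = 4(q - 3)(q + 1)(q + 2) vanishes at q ∈ {-2, -1, 3}.
Local minima of A (where A''>0): A(1)=-37, A(4)=-64. Local minima of B: B(-2)=8, B(3)=-117.
So the global minimum of C is A(4) + B(3) − 3 = -64 − 117 − 3 = -184, attained at (4, 3).

-184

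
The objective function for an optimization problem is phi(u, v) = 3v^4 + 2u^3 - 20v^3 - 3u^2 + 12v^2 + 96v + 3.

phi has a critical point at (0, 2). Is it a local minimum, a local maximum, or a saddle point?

The mixed partial ∂²phi/∂u∂v is 0, so the Hessian at any point is diag(phi_uu, phi_vv) = diag(6(2u - 1), 12(3v^2 - 10v + 2)).
At (0, 2): H = diag(-6, -72).
Both eigenvalues are negative, so H is negative definite: a local maximum.

local maximum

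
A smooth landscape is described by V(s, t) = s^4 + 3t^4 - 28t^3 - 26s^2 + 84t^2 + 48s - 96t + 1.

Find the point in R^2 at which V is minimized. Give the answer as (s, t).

(-4, 4)

V(s,t) separates as P(s) + Q(t) + 1, so its minimum is min P + min Q + 1.
P'(s) = 4(s - 3)(s - 1)(s + 4) vanishes at s ∈ {-4, 1, 3}; Q'(t) = 12(t - 4)(t - 2)(t - 1) vanishes at t ∈ {1, 2, 4}.
Local minima of P (where P''>0): P(-4)=-352, P(3)=-9. Local minima of Q: Q(1)=-37, Q(4)=-64.
So the global minimum of V is P(-4) + Q(4) + 1 = -352 − 64 + 1 = -415, attained at (-4, 4).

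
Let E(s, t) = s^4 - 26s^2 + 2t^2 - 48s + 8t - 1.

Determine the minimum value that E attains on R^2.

E(s,t) separates as P(s) + Q(t) − 1, so its minimum is min P + min Q − 1.
P'(s) = 4(s - 4)(s + 1)(s + 3) vanishes at s ∈ {-3, -1, 4}; Q'(t) = 4(t + 2) vanishes at t ∈ {-2}.
Local minima of P (where P''>0): P(-3)=-9, P(4)=-352. Local minima of Q: Q(-2)=-8.
So the global minimum of E is P(4) + Q(-2) − 1 = -352 − 8 − 1 = -361, attained at (4, -2).

-361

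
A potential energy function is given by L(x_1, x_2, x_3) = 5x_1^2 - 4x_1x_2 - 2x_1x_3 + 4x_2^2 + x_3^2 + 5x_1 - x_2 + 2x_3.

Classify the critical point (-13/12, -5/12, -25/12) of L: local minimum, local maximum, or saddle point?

The Hessian is constant: H = [[10, -4, -2], [-4, 8, 0], [-2, 0, 2]].
Leading principal minors: Δ₁ = 10, Δ₂ = 64, Δ₃ = 96.
All leading minors are positive, so H is positive definite: a local minimum.

local minimum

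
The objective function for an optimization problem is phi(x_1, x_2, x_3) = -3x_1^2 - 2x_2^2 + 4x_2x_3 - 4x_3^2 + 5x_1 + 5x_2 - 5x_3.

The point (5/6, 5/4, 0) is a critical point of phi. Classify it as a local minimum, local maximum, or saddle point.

The Hessian is constant: H = [[-6, 0, 0], [0, -4, 4], [0, 4, -8]].
Leading principal minors: Δ₁ = -6, Δ₂ = 24, Δ₃ = -96.
The minors alternate sign starting negative (−, +, −), so H is negative definite: a local maximum.

local maximum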